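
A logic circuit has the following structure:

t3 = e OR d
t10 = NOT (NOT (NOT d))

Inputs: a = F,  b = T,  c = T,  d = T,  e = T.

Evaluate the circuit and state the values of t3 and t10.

t3 = T  t10 = F

t3 = T OR T = T
t10 = NOT (NOT (NOT T)) = F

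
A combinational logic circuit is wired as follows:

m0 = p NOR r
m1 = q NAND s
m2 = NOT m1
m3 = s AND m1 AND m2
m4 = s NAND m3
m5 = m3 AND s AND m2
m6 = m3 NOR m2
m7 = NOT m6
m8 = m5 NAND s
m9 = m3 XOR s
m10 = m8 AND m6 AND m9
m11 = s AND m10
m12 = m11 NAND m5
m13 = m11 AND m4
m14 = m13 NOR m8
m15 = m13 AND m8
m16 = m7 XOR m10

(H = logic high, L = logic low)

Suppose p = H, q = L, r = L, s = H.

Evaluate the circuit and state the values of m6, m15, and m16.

m1 = q NAND s = L NAND H = H
m2 = NOT m1 = NOT H = L
m3 = s AND m1 AND m2 = H AND H AND L = L
m4 = s NAND m3 = H NAND L = H
m5 = m3 AND s AND m2 = L AND H AND L = L
m6 = m3 NOR m2 = L NOR L = H
m7 = NOT m6 = NOT H = L
m8 = m5 NAND s = L NAND H = H
m9 = m3 XOR s = L XOR H = H
m10 = m8 AND m6 AND m9 = H AND H AND H = H
m11 = s AND m10 = H AND H = H
m13 = m11 AND m4 = H AND H = H
m15 = m13 AND m8 = H AND H = H
m16 = m7 XOR m10 = L XOR H = H

m6 = H, m15 = H, m16 = H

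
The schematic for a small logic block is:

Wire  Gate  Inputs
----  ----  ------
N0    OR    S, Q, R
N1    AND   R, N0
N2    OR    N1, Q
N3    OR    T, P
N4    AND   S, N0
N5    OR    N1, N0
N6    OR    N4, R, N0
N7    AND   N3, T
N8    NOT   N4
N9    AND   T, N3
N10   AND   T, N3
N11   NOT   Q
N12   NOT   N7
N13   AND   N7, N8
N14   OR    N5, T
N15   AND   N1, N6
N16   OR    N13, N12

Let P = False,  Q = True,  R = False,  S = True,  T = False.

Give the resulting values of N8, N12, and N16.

N0 = S OR Q OR R = True OR True OR False = True
N3 = T OR P = False OR False = False
N4 = S AND N0 = True AND True = True
N7 = N3 AND T = False AND False = False
N8 = NOT N4 = NOT True = False
N12 = NOT N7 = NOT False = True
N13 = N7 AND N8 = False AND False = False
N16 = N13 OR N12 = False OR True = True

N8 = False, N12 = True, N16 = True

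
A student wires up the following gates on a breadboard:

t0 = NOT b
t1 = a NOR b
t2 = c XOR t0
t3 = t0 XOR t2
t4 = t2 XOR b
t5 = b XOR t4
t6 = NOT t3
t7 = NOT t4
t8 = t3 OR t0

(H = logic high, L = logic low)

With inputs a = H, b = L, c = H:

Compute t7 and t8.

t7 = H  t8 = H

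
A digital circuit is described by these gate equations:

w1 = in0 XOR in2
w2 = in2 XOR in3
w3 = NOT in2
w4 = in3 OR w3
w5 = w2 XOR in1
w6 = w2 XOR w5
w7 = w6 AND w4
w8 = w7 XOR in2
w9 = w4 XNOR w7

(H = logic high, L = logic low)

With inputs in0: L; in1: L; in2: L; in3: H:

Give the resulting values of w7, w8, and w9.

w7 = L, w8 = L, w9 = L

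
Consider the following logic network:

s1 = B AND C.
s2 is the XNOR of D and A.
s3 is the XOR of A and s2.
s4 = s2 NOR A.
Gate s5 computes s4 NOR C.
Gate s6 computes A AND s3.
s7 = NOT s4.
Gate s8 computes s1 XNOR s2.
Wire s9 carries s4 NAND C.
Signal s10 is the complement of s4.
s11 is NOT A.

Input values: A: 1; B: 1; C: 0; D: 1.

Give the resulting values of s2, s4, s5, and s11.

s2 = 1; s4 = 0; s5 = 1; s11 = 0

s2 = D XNOR A = 1 XNOR 1 = 1
s4 = s2 NOR A = 1 NOR 1 = 0
s5 = s4 NOR C = 0 NOR 0 = 1
s11 = NOT A = NOT 1 = 0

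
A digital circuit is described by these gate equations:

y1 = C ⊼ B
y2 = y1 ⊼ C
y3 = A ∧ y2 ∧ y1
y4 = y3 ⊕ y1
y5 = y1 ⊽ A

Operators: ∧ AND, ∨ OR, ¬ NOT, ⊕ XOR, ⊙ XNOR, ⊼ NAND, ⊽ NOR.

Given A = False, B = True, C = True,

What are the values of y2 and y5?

y1 = C NAND B = True NAND True = False
y2 = y1 NAND C = False NAND True = True
y5 = y1 NOR A = False NOR False = True

y2 = True, y5 = True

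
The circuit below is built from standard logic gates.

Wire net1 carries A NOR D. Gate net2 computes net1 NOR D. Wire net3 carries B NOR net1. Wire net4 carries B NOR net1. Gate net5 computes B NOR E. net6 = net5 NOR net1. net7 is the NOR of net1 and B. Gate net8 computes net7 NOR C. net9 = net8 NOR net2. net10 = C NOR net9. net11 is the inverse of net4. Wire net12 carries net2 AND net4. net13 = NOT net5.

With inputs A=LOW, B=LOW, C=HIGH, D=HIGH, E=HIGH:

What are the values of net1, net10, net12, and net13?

net1 = A NOR D = LOW NOR HIGH = LOW
net2 = net1 NOR D = LOW NOR HIGH = LOW
net4 = B NOR net1 = LOW NOR LOW = HIGH
net5 = B NOR E = LOW NOR HIGH = LOW
net7 = net1 NOR B = LOW NOR LOW = HIGH
net8 = net7 NOR C = HIGH NOR HIGH = LOW
net9 = net8 NOR net2 = LOW NOR LOW = HIGH
net10 = C NOR net9 = HIGH NOR HIGH = LOW
net12 = net2 AND net4 = LOW AND HIGH = LOW
net13 = NOT net5 = NOT LOW = HIGH

net1 = LOW; net10 = LOW; net12 = LOW; net13 = HIGH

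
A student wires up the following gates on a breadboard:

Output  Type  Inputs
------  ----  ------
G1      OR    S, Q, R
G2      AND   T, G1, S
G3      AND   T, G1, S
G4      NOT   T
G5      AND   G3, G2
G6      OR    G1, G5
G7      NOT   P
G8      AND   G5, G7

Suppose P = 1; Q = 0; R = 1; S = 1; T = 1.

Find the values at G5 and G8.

G1 = S OR Q OR R = 1 OR 0 OR 1 = 1
G2 = T AND G1 AND S = 1 AND 1 AND 1 = 1
G3 = T AND G1 AND S = 1 AND 1 AND 1 = 1
G5 = G3 AND G2 = 1 AND 1 = 1
G7 = NOT P = NOT 1 = 0
G8 = G5 AND G7 = 1 AND 0 = 0

G5 = 1  G8 = 0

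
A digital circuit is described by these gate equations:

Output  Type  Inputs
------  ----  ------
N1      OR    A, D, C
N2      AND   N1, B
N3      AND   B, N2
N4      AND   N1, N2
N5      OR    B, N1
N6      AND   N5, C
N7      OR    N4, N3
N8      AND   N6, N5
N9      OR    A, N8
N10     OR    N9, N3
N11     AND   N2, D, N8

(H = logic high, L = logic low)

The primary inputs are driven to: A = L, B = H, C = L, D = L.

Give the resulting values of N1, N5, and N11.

N1 = A OR D OR C = L OR L OR L = L
N2 = N1 AND B = L AND H = L
N5 = B OR N1 = H OR L = H
N6 = N5 AND C = H AND L = L
N8 = N6 AND N5 = L AND H = L
N11 = N2 AND D AND N8 = L AND L AND L = L

N1 = L, N5 = H, N11 = L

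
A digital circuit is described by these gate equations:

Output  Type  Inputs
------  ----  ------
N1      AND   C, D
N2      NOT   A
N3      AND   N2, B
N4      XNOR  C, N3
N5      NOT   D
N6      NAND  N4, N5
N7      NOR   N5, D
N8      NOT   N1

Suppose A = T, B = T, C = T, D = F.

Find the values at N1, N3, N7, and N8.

N1 = F  N3 = F  N7 = F  N8 = T

N1 = C AND D = T AND F = F
N2 = NOT A = NOT T = F
N3 = N2 AND B = F AND T = F
N5 = NOT D = NOT F = T
N7 = N5 NOR D = T NOR F = F
N8 = NOT N1 = NOT F = T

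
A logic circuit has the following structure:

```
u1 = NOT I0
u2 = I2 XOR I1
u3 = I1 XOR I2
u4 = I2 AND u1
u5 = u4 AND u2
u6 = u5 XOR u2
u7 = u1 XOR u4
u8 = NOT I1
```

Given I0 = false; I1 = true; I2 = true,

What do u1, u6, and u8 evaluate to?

u1 = NOT I0 = NOT false = true
u2 = I2 XOR I1 = true XOR true = false
u4 = I2 AND u1 = true AND true = true
u5 = u4 AND u2 = true AND false = false
u6 = u5 XOR u2 = false XOR false = false
u8 = NOT I1 = NOT true = false

u1 = true, u6 = false, u8 = false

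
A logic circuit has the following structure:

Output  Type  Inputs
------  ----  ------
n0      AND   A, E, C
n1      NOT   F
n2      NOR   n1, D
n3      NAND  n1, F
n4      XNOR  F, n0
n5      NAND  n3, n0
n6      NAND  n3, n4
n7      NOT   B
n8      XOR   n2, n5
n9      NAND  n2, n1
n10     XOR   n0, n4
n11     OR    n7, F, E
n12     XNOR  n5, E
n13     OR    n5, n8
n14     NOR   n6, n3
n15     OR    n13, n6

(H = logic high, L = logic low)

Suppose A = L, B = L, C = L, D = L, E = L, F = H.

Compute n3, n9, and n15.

n0 = A AND E AND C = L AND L AND L = L
n1 = NOT F = NOT H = L
n2 = n1 NOR D = L NOR L = H
n3 = n1 NAND F = L NAND H = H
n4 = F XNOR n0 = H XNOR L = L
n5 = n3 NAND n0 = H NAND L = H
n6 = n3 NAND n4 = H NAND L = H
n8 = n2 XOR n5 = H XOR H = L
n9 = n2 NAND n1 = H NAND L = H
n13 = n5 OR n8 = H OR L = H
n15 = n13 OR n6 = H OR H = H

n3 = H, n9 = H, n15 = H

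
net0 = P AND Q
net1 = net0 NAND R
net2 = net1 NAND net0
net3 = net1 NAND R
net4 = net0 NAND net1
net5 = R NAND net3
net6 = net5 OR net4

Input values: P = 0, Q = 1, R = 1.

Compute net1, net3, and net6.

net1 = 1, net3 = 0, net6 = 1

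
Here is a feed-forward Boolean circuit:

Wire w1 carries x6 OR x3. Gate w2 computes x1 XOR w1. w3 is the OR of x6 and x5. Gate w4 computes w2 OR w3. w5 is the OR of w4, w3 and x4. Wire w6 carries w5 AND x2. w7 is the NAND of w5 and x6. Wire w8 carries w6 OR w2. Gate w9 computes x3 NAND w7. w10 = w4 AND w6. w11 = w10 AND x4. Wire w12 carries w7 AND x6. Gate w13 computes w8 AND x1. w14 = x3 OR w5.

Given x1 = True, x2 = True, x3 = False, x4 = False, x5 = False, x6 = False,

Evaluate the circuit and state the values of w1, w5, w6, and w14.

w1 = False, w5 = True, w6 = True, w14 = True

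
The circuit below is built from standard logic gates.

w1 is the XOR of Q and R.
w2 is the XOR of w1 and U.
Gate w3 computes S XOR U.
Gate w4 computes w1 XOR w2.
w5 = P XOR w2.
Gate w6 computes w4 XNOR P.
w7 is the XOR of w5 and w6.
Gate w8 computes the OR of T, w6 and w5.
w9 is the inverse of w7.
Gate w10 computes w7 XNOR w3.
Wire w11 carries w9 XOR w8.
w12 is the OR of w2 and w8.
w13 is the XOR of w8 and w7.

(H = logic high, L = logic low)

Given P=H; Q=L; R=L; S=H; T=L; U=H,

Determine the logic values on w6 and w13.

w1 = Q XOR R = L XOR L = L
w2 = w1 XOR U = L XOR H = H
w4 = w1 XOR w2 = L XOR H = H
w5 = P XOR w2 = H XOR H = L
w6 = w4 XNOR P = H XNOR H = H
w7 = w5 XOR w6 = L XOR H = H
w8 = T OR w6 OR w5 = L OR H OR L = H
w13 = w8 XOR w7 = H XOR H = L

w6 = H; w13 = L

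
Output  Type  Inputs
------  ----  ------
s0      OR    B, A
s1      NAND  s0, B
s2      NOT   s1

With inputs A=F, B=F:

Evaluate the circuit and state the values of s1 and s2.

s1 = T, s2 = F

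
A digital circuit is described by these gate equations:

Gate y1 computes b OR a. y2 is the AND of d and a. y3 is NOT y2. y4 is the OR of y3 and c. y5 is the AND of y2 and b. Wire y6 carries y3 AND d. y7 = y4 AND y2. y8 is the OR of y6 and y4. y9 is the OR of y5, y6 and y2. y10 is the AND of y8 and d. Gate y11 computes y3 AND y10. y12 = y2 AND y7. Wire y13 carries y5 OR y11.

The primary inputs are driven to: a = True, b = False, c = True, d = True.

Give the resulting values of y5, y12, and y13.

y5 = False  y12 = True  y13 = False

y2 = d AND a = True AND True = True
y3 = NOT y2 = NOT True = False
y4 = y3 OR c = False OR True = True
y5 = y2 AND b = True AND False = False
y6 = y3 AND d = False AND True = False
y7 = y4 AND y2 = True AND True = True
y8 = y6 OR y4 = False OR True = True
y10 = y8 AND d = True AND True = True
y11 = y3 AND y10 = False AND True = False
y12 = y2 AND y7 = True AND True = True
y13 = y5 OR y11 = False OR False = False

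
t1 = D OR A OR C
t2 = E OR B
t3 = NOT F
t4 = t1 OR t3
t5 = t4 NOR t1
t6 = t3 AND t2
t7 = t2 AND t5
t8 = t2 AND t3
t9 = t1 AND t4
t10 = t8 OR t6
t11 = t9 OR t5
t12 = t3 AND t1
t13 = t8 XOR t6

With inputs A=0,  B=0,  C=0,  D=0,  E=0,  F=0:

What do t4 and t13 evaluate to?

t4 = 1; t13 = 0

t1 = D OR A OR C = 0 OR 0 OR 0 = 0
t2 = E OR B = 0 OR 0 = 0
t3 = NOT F = NOT 0 = 1
t4 = t1 OR t3 = 0 OR 1 = 1
t6 = t3 AND t2 = 1 AND 0 = 0
t8 = t2 AND t3 = 0 AND 1 = 0
t13 = t8 XOR t6 = 0 XOR 0 = 0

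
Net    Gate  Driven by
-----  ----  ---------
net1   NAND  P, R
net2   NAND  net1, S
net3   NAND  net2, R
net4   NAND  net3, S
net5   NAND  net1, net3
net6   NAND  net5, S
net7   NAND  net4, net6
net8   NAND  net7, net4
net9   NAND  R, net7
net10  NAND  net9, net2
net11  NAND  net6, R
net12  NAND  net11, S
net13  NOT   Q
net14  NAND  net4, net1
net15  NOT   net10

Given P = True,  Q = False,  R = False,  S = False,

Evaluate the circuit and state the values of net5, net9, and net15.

net5 = False  net9 = True  net15 = True

net1 = P NAND R = True NAND False = True
net2 = net1 NAND S = True NAND False = True
net3 = net2 NAND R = True NAND False = True
net4 = net3 NAND S = True NAND False = True
net5 = net1 NAND net3 = True NAND True = False
net6 = net5 NAND S = False NAND False = True
net7 = net4 NAND net6 = True NAND True = False
net9 = R NAND net7 = False NAND False = True
net10 = net9 NAND net2 = True NAND True = False
net15 = NOT net10 = NOT False = True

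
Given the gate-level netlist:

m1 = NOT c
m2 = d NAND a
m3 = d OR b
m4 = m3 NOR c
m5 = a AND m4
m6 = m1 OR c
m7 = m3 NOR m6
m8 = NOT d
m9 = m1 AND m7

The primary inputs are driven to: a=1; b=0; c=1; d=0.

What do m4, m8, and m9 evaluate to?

m1 = NOT c = NOT 1 = 0
m3 = d OR b = 0 OR 0 = 0
m4 = m3 NOR c = 0 NOR 1 = 0
m6 = m1 OR c = 0 OR 1 = 1
m7 = m3 NOR m6 = 0 NOR 1 = 0
m8 = NOT d = NOT 0 = 1
m9 = m1 AND m7 = 0 AND 0 = 0

m4 = 0  m8 = 1  m9 = 0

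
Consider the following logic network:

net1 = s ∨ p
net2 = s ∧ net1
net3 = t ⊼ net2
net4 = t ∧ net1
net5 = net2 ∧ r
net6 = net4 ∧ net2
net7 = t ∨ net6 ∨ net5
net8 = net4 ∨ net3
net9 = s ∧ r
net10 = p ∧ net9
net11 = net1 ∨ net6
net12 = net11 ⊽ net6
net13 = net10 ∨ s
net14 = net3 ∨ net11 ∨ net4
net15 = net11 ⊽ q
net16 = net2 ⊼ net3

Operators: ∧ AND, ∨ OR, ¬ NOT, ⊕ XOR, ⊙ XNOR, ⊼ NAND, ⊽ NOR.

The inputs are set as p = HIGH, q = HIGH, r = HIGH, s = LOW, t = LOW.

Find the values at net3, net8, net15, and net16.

net3 = HIGH, net8 = HIGH, net15 = LOW, net16 = HIGH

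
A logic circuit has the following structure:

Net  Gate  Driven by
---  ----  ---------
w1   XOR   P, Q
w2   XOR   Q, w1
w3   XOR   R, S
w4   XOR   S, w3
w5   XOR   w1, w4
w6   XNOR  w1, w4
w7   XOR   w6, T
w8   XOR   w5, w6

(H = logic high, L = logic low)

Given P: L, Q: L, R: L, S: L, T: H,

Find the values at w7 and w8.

w1 = P XOR Q = L XOR L = L
w3 = R XOR S = L XOR L = L
w4 = S XOR w3 = L XOR L = L
w5 = w1 XOR w4 = L XOR L = L
w6 = w1 XNOR w4 = L XNOR L = H
w7 = w6 XOR T = H XOR H = L
w8 = w5 XOR w6 = L XOR H = H

w7 = L  w8 = H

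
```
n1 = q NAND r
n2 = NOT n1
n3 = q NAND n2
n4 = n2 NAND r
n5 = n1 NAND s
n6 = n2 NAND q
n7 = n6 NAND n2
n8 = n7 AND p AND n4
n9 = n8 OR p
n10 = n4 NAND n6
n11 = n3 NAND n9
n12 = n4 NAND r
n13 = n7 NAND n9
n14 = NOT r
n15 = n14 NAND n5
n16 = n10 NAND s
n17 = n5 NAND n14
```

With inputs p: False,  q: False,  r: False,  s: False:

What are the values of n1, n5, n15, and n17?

n1 = q NAND r = False NAND False = True
n5 = n1 NAND s = True NAND False = True
n14 = NOT r = NOT False = True
n15 = n14 NAND n5 = True NAND True = False
n17 = n5 NAND n14 = True NAND True = False

n1 = True  n5 = True  n15 = False  n17 = False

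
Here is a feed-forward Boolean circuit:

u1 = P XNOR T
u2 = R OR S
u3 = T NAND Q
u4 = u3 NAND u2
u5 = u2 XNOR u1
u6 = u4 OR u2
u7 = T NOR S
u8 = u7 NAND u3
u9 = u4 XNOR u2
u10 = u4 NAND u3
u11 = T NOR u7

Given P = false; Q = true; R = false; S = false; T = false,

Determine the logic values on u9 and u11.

u9 = false, u11 = false

u2 = R OR S = false OR false = false
u3 = T NAND Q = false NAND true = true
u4 = u3 NAND u2 = true NAND false = true
u7 = T NOR S = false NOR false = true
u9 = u4 XNOR u2 = true XNOR false = false
u11 = T NOR u7 = false NOR true = false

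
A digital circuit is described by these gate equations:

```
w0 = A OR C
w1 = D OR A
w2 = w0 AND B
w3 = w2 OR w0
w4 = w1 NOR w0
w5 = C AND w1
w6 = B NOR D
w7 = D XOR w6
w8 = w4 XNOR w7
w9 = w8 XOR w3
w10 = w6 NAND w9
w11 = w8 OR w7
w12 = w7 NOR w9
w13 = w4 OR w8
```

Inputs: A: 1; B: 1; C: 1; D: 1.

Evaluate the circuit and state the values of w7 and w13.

w0 = A OR C = 1 OR 1 = 1
w1 = D OR A = 1 OR 1 = 1
w4 = w1 NOR w0 = 1 NOR 1 = 0
w6 = B NOR D = 1 NOR 1 = 0
w7 = D XOR w6 = 1 XOR 0 = 1
w8 = w4 XNOR w7 = 0 XNOR 1 = 0
w13 = w4 OR w8 = 0 OR 0 = 0

w7 = 1  w13 = 0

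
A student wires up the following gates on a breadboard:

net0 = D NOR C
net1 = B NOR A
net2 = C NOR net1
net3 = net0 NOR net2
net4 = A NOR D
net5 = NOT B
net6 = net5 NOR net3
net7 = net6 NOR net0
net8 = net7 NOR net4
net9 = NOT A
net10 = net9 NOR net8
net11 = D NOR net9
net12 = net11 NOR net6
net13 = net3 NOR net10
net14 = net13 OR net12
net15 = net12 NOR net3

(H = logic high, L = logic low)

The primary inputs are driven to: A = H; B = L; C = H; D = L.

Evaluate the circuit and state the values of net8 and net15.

net8 = L  net15 = L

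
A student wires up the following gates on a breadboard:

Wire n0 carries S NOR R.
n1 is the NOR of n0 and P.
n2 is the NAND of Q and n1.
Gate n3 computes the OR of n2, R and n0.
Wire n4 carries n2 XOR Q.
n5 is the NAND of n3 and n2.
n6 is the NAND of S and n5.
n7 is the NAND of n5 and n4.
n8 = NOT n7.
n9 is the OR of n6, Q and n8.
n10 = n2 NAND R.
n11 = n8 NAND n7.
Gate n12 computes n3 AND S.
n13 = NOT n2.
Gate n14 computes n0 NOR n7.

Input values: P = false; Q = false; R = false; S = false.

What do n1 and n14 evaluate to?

n0 = S NOR R = false NOR false = true
n1 = n0 NOR P = true NOR false = false
n2 = Q NAND n1 = false NAND false = true
n3 = n2 OR R OR n0 = true OR false OR true = true
n4 = n2 XOR Q = true XOR false = true
n5 = n3 NAND n2 = true NAND true = false
n7 = n5 NAND n4 = false NAND true = true
n14 = n0 NOR n7 = true NOR true = false

n1 = false, n14 = false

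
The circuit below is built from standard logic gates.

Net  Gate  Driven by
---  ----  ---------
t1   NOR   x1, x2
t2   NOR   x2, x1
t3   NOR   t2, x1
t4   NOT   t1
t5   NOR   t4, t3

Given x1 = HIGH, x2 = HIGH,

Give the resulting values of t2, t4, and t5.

t1 = x1 NOR x2 = HIGH NOR HIGH = LOW
t2 = x2 NOR x1 = HIGH NOR HIGH = LOW
t3 = t2 NOR x1 = LOW NOR HIGH = LOW
t4 = NOT t1 = NOT LOW = HIGH
t5 = t4 NOR t3 = HIGH NOR LOW = LOW

t2 = LOW, t4 = HIGH, t5 = LOW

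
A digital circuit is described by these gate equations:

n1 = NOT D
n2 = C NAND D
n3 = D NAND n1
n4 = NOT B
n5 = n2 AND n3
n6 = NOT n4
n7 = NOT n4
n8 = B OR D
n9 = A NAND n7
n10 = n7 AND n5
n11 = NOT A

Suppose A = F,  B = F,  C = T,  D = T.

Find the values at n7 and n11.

n7 = F; n11 = T

n4 = NOT B = NOT F = T
n7 = NOT n4 = NOT T = F
n11 = NOT A = NOT F = T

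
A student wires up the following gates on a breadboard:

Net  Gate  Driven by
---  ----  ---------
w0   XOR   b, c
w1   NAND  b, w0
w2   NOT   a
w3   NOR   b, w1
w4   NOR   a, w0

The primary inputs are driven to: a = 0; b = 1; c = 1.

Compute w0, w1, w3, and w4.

w0 = b XOR c = 1 XOR 1 = 0
w1 = b NAND w0 = 1 NAND 0 = 1
w3 = b NOR w1 = 1 NOR 1 = 0
w4 = a NOR w0 = 0 NOR 0 = 1

w0 = 0, w1 = 1, w3 = 0, w4 = 1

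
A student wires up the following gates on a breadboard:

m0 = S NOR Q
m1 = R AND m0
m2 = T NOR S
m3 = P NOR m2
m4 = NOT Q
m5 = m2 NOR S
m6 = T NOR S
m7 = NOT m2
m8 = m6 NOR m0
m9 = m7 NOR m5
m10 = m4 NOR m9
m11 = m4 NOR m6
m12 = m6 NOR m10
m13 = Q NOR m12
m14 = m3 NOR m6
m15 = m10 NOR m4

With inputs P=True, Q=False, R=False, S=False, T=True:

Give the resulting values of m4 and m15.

m4 = True, m15 = False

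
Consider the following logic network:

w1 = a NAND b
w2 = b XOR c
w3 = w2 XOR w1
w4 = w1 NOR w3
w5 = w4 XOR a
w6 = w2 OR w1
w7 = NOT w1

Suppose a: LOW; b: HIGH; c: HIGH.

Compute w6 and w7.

w1 = a NAND b = LOW NAND HIGH = HIGH
w2 = b XOR c = HIGH XOR HIGH = LOW
w6 = w2 OR w1 = LOW OR HIGH = HIGH
w7 = NOT w1 = NOT HIGH = LOW

w6 = HIGH, w7 = LOW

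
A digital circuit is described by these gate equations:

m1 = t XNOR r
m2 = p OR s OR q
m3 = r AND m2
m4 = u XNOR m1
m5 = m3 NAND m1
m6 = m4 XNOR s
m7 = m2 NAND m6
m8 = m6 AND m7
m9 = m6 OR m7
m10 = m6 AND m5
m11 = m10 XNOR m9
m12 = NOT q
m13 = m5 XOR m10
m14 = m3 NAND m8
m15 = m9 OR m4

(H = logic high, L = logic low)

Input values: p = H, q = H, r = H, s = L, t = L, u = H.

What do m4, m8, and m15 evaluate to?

m1 = t XNOR r = L XNOR H = L
m2 = p OR s OR q = H OR L OR H = H
m4 = u XNOR m1 = H XNOR L = L
m6 = m4 XNOR s = L XNOR L = H
m7 = m2 NAND m6 = H NAND H = L
m8 = m6 AND m7 = H AND L = L
m9 = m6 OR m7 = H OR L = H
m15 = m9 OR m4 = H OR L = H

m4 = L  m8 = L  m15 = H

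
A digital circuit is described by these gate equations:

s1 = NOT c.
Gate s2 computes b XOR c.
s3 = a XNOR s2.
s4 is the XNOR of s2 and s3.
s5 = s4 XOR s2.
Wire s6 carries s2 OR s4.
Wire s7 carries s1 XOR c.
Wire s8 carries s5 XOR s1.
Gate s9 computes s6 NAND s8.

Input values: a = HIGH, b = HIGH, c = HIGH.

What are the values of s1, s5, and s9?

s1 = LOW, s5 = HIGH, s9 = LOW

s1 = NOT c = NOT HIGH = LOW
s2 = b XOR c = HIGH XOR HIGH = LOW
s3 = a XNOR s2 = HIGH XNOR LOW = LOW
s4 = s2 XNOR s3 = LOW XNOR LOW = HIGH
s5 = s4 XOR s2 = HIGH XOR LOW = HIGH
s6 = s2 OR s4 = LOW OR HIGH = HIGH
s8 = s5 XOR s1 = HIGH XOR LOW = HIGH
s9 = s6 NAND s8 = HIGH NAND HIGH = LOW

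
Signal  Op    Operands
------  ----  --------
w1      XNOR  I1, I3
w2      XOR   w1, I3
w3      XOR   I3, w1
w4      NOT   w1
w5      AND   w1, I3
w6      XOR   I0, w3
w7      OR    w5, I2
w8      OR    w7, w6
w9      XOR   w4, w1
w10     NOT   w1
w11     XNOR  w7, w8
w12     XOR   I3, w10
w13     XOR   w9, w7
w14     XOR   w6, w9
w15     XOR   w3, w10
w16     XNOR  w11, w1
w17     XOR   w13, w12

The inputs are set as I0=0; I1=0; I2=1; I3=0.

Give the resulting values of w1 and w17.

w1 = 1  w17 = 0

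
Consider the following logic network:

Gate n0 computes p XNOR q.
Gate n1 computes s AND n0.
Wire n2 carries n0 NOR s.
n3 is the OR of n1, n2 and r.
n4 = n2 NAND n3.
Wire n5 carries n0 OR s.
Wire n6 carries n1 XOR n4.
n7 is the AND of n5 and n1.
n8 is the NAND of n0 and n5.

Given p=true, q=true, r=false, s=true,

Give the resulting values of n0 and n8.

n0 = true, n8 = false

n0 = p XNOR q = true XNOR true = true
n5 = n0 OR s = true OR true = true
n8 = n0 NAND n5 = true NAND true = false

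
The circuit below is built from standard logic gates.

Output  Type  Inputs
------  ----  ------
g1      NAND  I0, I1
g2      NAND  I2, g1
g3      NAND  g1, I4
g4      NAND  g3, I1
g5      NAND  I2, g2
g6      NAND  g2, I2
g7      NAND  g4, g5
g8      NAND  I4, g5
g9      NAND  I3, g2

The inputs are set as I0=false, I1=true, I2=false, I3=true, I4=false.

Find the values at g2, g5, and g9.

g1 = I0 NAND I1 = false NAND true = true
g2 = I2 NAND g1 = false NAND true = true
g5 = I2 NAND g2 = false NAND true = true
g9 = I3 NAND g2 = true NAND true = false

g2 = true  g5 = true  g9 = false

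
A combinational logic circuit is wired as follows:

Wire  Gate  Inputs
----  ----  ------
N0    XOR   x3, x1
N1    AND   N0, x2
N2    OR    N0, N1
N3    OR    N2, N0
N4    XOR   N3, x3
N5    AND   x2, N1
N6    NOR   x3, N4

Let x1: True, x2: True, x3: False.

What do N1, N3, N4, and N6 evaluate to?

N1 = True  N3 = True  N4 = True  N6 = False

N0 = x3 XOR x1 = False XOR True = True
N1 = N0 AND x2 = True AND True = True
N2 = N0 OR N1 = True OR True = True
N3 = N2 OR N0 = True OR True = True
N4 = N3 XOR x3 = True XOR False = True
N6 = x3 NOR N4 = False NOR True = False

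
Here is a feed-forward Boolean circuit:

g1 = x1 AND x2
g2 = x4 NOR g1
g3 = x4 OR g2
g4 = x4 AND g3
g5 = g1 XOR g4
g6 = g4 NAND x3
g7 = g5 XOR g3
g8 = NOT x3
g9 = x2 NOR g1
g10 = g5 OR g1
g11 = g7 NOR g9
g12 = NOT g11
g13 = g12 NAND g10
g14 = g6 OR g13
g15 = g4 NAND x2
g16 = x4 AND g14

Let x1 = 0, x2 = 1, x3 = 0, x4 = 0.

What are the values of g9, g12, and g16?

g9 = 0, g12 = 1, g16 = 0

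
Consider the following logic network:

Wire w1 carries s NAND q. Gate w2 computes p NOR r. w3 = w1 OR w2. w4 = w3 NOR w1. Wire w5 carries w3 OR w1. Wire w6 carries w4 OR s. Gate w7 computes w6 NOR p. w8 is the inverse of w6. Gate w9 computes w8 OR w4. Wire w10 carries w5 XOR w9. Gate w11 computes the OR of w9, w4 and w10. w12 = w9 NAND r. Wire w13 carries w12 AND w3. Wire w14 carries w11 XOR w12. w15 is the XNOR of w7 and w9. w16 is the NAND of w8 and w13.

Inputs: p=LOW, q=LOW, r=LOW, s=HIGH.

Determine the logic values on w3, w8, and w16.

w3 = HIGH, w8 = LOW, w16 = HIGH

w1 = s NAND q = HIGH NAND LOW = HIGH
w2 = p NOR r = LOW NOR LOW = HIGH
w3 = w1 OR w2 = HIGH OR HIGH = HIGH
w4 = w3 NOR w1 = HIGH NOR HIGH = LOW
w6 = w4 OR s = LOW OR HIGH = HIGH
w8 = NOT w6 = NOT HIGH = LOW
w9 = w8 OR w4 = LOW OR LOW = LOW
w12 = w9 NAND r = LOW NAND LOW = HIGH
w13 = w12 AND w3 = HIGH AND HIGH = HIGH
w16 = w8 NAND w13 = LOW NAND HIGH = HIGH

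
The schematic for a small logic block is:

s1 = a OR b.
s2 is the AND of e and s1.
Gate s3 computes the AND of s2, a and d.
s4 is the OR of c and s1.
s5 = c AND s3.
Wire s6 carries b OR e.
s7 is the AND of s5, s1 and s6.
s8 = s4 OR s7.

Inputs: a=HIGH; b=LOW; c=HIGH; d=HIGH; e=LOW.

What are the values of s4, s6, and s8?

s4 = HIGH; s6 = LOW; s8 = HIGH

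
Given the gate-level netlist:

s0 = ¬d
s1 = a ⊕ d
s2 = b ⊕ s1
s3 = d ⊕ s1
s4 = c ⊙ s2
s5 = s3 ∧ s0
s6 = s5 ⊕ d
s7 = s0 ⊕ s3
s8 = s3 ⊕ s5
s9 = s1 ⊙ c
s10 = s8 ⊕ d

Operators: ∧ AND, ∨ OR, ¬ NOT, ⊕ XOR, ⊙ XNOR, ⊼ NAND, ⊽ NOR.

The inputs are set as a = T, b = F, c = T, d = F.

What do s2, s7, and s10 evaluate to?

s2 = T  s7 = F  s10 = F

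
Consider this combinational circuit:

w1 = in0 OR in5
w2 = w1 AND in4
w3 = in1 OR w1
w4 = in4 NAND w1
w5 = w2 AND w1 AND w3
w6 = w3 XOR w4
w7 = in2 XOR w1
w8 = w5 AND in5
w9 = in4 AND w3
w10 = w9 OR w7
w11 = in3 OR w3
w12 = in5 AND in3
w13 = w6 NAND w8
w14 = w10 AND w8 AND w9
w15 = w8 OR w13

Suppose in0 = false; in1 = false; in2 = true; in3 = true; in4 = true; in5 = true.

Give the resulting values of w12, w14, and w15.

w12 = true  w14 = true  w15 = true

w1 = in0 OR in5 = false OR true = true
w2 = w1 AND in4 = true AND true = true
w3 = in1 OR w1 = false OR true = true
w4 = in4 NAND w1 = true NAND true = false
w5 = w2 AND w1 AND w3 = true AND true AND true = true
w6 = w3 XOR w4 = true XOR false = true
w7 = in2 XOR w1 = true XOR true = false
w8 = w5 AND in5 = true AND true = true
w9 = in4 AND w3 = true AND true = true
w10 = w9 OR w7 = true OR false = true
w12 = in5 AND in3 = true AND true = true
w13 = w6 NAND w8 = true NAND true = false
w14 = w10 AND w8 AND w9 = true AND true AND true = true
w15 = w8 OR w13 = true OR false = true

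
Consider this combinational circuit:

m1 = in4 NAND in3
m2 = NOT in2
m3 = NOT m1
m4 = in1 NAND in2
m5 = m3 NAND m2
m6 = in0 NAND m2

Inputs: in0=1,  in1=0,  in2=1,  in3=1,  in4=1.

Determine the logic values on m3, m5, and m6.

m3 = 1  m5 = 1  m6 = 1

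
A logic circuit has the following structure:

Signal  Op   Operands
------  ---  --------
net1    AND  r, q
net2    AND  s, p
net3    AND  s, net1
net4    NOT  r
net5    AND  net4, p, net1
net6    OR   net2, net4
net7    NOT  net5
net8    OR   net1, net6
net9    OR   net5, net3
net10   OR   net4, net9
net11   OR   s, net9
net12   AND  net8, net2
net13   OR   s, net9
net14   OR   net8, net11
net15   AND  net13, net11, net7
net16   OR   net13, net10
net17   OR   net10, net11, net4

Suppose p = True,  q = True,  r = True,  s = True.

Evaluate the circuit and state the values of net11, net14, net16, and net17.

net11 = True, net14 = True, net16 = True, net17 = True

net1 = r AND q = True AND True = True
net2 = s AND p = True AND True = True
net3 = s AND net1 = True AND True = True
net4 = NOT r = NOT True = False
net5 = net4 AND p AND net1 = False AND True AND True = False
net6 = net2 OR net4 = True OR False = True
net8 = net1 OR net6 = True OR True = True
net9 = net5 OR net3 = False OR True = True
net10 = net4 OR net9 = False OR True = True
net11 = s OR net9 = True OR True = True
net13 = s OR net9 = True OR True = True
net14 = net8 OR net11 = True OR True = True
net16 = net13 OR net10 = True OR True = True
net17 = net10 OR net11 OR net4 = True OR True OR False = True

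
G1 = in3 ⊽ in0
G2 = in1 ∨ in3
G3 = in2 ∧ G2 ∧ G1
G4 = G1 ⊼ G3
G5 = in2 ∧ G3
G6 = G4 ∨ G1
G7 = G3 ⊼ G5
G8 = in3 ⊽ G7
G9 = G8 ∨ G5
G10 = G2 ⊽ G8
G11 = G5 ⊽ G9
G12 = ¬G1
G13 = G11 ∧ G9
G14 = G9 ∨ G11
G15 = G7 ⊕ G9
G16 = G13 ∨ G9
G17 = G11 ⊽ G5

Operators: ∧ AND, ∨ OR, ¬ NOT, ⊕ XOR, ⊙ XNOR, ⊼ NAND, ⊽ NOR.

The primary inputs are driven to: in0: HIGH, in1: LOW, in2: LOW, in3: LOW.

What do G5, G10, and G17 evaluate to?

G1 = in3 NOR in0 = LOW NOR HIGH = LOW
G2 = in1 OR in3 = LOW OR LOW = LOW
G3 = in2 AND G2 AND G1 = LOW AND LOW AND LOW = LOW
G5 = in2 AND G3 = LOW AND LOW = LOW
G7 = G3 NAND G5 = LOW NAND LOW = HIGH
G8 = in3 NOR G7 = LOW NOR HIGH = LOW
G9 = G8 OR G5 = LOW OR LOW = LOW
G10 = G2 NOR G8 = LOW NOR LOW = HIGH
G11 = G5 NOR G9 = LOW NOR LOW = HIGH
G17 = G11 NOR G5 = HIGH NOR LOW = LOW

G5 = LOW, G10 = HIGH, G17 = LOW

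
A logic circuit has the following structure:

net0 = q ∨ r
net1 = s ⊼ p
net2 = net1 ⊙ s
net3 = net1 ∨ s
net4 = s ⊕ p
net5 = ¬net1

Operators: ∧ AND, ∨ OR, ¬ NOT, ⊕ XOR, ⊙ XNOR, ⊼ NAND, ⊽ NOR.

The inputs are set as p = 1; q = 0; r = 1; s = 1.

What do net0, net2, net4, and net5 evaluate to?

net0 = 1, net2 = 0, net4 = 0, net5 = 1

net0 = q OR r = 0 OR 1 = 1
net1 = s NAND p = 1 NAND 1 = 0
net2 = net1 XNOR s = 0 XNOR 1 = 0
net4 = s XOR p = 1 XOR 1 = 0
net5 = NOT net1 = NOT 0 = 1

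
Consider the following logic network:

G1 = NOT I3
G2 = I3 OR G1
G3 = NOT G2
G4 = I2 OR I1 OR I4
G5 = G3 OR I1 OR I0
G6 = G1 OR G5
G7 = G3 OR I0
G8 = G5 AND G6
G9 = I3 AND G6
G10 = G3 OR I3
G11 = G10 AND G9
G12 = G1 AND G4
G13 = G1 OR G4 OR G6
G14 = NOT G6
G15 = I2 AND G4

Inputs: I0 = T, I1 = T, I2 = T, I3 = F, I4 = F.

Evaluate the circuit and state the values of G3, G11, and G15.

G3 = F, G11 = F, G15 = T

G1 = NOT I3 = NOT F = T
G2 = I3 OR G1 = F OR T = T
G3 = NOT G2 = NOT T = F
G4 = I2 OR I1 OR I4 = T OR T OR F = T
G5 = G3 OR I1 OR I0 = F OR T OR T = T
G6 = G1 OR G5 = T OR T = T
G9 = I3 AND G6 = F AND T = F
G10 = G3 OR I3 = F OR F = F
G11 = G10 AND G9 = F AND F = F
G15 = I2 AND G4 = T AND T = T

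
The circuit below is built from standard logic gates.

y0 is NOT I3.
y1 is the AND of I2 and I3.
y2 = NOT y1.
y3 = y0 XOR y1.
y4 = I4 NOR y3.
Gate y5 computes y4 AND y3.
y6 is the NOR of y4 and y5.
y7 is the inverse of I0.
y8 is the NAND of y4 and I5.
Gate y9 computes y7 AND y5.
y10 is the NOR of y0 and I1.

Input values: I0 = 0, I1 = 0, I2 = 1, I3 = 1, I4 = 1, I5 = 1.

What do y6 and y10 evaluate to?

y0 = NOT I3 = NOT 1 = 0
y1 = I2 AND I3 = 1 AND 1 = 1
y3 = y0 XOR y1 = 0 XOR 1 = 1
y4 = I4 NOR y3 = 1 NOR 1 = 0
y5 = y4 AND y3 = 0 AND 1 = 0
y6 = y4 NOR y5 = 0 NOR 0 = 1
y10 = y0 NOR I1 = 0 NOR 0 = 1

y6 = 1, y10 = 1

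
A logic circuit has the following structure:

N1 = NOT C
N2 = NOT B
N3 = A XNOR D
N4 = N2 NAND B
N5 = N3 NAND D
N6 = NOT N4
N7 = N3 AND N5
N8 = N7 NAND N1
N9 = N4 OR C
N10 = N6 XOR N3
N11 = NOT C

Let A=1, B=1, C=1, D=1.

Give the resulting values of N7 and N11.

N3 = A XNOR D = 1 XNOR 1 = 1
N5 = N3 NAND D = 1 NAND 1 = 0
N7 = N3 AND N5 = 1 AND 0 = 0
N11 = NOT C = NOT 1 = 0

N7 = 0, N11 = 0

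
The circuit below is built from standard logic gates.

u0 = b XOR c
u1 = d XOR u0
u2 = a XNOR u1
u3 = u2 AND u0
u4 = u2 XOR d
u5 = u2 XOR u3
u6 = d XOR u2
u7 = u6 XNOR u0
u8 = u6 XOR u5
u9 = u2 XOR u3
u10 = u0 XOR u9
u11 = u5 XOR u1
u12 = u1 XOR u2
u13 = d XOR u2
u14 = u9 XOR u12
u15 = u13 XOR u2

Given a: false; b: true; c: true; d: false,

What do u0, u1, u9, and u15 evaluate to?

u0 = false; u1 = false; u9 = true; u15 = false

u0 = b XOR c = true XOR true = false
u1 = d XOR u0 = false XOR false = false
u2 = a XNOR u1 = false XNOR false = true
u3 = u2 AND u0 = true AND false = false
u9 = u2 XOR u3 = true XOR false = true
u13 = d XOR u2 = false XOR true = true
u15 = u13 XOR u2 = true XOR true = false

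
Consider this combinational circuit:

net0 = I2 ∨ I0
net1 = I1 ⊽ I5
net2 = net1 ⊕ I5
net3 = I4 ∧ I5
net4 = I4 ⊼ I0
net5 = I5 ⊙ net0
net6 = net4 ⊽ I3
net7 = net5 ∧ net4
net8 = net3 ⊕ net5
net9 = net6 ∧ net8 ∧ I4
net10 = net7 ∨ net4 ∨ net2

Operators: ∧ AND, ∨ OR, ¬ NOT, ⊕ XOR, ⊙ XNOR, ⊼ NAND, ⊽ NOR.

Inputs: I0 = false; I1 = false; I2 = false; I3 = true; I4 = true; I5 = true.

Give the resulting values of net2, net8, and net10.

net2 = true, net8 = true, net10 = true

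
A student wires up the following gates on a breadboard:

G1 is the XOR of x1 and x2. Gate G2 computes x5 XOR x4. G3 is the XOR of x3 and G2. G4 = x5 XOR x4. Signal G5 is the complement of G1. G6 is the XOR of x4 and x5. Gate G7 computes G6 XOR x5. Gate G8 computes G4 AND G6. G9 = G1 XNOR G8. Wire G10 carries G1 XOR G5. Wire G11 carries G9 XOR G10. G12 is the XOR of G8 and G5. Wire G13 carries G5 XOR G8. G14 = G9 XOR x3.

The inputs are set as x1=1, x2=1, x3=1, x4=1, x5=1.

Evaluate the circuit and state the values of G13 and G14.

G13 = 1, G14 = 0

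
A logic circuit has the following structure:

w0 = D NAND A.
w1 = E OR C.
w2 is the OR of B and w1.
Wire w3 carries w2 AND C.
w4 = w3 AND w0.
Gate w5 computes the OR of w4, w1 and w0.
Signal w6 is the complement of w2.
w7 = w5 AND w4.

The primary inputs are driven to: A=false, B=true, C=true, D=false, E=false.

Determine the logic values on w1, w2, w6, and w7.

w1 = true, w2 = true, w6 = false, w7 = true

w0 = D NAND A = false NAND false = true
w1 = E OR C = false OR true = true
w2 = B OR w1 = true OR true = true
w3 = w2 AND C = true AND true = true
w4 = w3 AND w0 = true AND true = true
w5 = w4 OR w1 OR w0 = true OR true OR true = true
w6 = NOT w2 = NOT true = false
w7 = w5 AND w4 = true AND true = true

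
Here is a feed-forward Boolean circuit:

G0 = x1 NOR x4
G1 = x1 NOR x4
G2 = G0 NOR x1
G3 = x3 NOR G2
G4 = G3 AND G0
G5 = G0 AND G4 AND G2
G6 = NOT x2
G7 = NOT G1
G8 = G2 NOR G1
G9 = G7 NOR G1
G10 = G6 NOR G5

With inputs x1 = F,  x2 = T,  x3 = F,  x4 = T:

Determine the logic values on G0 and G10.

G0 = x1 NOR x4 = F NOR T = F
G2 = G0 NOR x1 = F NOR F = T
G3 = x3 NOR G2 = F NOR T = F
G4 = G3 AND G0 = F AND F = F
G5 = G0 AND G4 AND G2 = F AND F AND T = F
G6 = NOT x2 = NOT T = F
G10 = G6 NOR G5 = F NOR F = T

G0 = F; G10 = T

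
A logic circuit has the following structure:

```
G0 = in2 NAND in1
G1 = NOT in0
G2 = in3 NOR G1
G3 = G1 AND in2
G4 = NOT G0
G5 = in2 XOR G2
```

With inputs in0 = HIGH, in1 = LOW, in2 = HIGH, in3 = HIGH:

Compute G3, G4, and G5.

G0 = in2 NAND in1 = HIGH NAND LOW = HIGH
G1 = NOT in0 = NOT HIGH = LOW
G2 = in3 NOR G1 = HIGH NOR LOW = LOW
G3 = G1 AND in2 = LOW AND HIGH = LOW
G4 = NOT G0 = NOT HIGH = LOW
G5 = in2 XOR G2 = HIGH XOR LOW = HIGH

G3 = LOW, G4 = LOW, G5 = HIGH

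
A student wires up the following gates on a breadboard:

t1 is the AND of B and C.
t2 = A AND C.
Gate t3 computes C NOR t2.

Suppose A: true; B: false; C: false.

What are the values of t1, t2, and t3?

t1 = false  t2 = false  t3 = true

t1 = B AND C = false AND false = false
t2 = A AND C = true AND false = false
t3 = C NOR t2 = false NOR false = true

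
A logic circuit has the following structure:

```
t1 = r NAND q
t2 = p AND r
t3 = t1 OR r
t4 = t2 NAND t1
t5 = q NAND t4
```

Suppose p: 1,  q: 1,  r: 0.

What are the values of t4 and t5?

t1 = r NAND q = 0 NAND 1 = 1
t2 = p AND r = 1 AND 0 = 0
t4 = t2 NAND t1 = 0 NAND 1 = 1
t5 = q NAND t4 = 1 NAND 1 = 0

t4 = 1, t5 = 0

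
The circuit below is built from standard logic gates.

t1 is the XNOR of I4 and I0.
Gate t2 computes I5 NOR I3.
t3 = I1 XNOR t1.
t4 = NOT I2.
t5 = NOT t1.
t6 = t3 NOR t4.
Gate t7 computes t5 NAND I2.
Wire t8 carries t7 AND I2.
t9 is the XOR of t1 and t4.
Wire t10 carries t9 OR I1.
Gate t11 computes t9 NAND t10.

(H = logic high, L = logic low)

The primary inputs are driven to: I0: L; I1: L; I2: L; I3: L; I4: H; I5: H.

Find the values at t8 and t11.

t1 = I4 XNOR I0 = H XNOR L = L
t4 = NOT I2 = NOT L = H
t5 = NOT t1 = NOT L = H
t7 = t5 NAND I2 = H NAND L = H
t8 = t7 AND I2 = H AND L = L
t9 = t1 XOR t4 = L XOR H = H
t10 = t9 OR I1 = H OR L = H
t11 = t9 NAND t10 = H NAND H = L

t8 = L; t11 = L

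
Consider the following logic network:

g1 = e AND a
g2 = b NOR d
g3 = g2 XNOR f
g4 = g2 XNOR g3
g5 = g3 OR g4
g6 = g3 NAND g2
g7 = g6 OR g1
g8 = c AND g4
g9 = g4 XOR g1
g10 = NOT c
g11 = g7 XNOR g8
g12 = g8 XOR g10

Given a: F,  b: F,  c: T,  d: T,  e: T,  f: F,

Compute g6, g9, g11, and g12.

g1 = e AND a = T AND F = F
g2 = b NOR d = F NOR T = F
g3 = g2 XNOR f = F XNOR F = T
g4 = g2 XNOR g3 = F XNOR T = F
g6 = g3 NAND g2 = T NAND F = T
g7 = g6 OR g1 = T OR F = T
g8 = c AND g4 = T AND F = F
g9 = g4 XOR g1 = F XOR F = F
g10 = NOT c = NOT T = F
g11 = g7 XNOR g8 = T XNOR F = F
g12 = g8 XOR g10 = F XOR F = F

g6 = T; g9 = F; g11 = F; g12 = F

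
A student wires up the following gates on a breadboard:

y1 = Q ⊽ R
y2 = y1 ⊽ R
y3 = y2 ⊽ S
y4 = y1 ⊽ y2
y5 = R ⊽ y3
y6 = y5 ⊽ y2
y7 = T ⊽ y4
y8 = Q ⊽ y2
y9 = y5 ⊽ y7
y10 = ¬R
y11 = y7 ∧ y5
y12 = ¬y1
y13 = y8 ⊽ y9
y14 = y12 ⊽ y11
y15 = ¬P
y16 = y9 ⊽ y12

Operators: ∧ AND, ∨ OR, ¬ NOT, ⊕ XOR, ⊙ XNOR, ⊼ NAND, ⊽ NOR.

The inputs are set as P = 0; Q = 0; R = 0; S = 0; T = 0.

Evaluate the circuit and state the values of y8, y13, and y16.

y8 = 1, y13 = 0, y16 = 1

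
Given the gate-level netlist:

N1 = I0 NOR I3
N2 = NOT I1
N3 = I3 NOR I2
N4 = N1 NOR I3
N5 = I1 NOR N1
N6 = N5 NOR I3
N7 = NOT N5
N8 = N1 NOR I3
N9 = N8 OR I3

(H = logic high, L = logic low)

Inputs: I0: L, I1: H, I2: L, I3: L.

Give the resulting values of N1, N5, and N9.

N1 = H, N5 = L, N9 = L

N1 = I0 NOR I3 = L NOR L = H
N5 = I1 NOR N1 = H NOR H = L
N8 = N1 NOR I3 = H NOR L = L
N9 = N8 OR I3 = L OR L = L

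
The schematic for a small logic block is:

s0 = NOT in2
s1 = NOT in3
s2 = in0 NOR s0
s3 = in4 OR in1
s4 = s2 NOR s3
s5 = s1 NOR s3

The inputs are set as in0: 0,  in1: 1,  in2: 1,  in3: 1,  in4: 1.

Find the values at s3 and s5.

s3 = 1; s5 = 0

s1 = NOT in3 = NOT 1 = 0
s3 = in4 OR in1 = 1 OR 1 = 1
s5 = s1 NOR s3 = 0 NOR 1 = 0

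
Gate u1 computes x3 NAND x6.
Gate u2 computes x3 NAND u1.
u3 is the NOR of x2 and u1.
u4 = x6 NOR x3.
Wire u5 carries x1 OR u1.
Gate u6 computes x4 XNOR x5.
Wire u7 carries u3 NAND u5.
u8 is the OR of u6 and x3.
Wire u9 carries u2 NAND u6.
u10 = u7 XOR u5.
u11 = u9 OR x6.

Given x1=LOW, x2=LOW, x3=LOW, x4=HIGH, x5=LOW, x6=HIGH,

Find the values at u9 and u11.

u1 = x3 NAND x6 = LOW NAND HIGH = HIGH
u2 = x3 NAND u1 = LOW NAND HIGH = HIGH
u6 = x4 XNOR x5 = HIGH XNOR LOW = LOW
u9 = u2 NAND u6 = HIGH NAND LOW = HIGH
u11 = u9 OR x6 = HIGH OR HIGH = HIGH

u9 = HIGH  u11 = HIGH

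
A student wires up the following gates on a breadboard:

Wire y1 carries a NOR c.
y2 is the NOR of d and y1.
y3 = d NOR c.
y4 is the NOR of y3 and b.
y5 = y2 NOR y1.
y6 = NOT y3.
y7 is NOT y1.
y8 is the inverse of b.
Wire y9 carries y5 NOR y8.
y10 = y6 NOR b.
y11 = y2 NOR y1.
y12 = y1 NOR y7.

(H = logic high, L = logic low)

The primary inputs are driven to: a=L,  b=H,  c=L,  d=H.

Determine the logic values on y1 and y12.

y1 = a NOR c = L NOR L = H
y7 = NOT y1 = NOT H = L
y12 = y1 NOR y7 = H NOR L = L

y1 = H; y12 = L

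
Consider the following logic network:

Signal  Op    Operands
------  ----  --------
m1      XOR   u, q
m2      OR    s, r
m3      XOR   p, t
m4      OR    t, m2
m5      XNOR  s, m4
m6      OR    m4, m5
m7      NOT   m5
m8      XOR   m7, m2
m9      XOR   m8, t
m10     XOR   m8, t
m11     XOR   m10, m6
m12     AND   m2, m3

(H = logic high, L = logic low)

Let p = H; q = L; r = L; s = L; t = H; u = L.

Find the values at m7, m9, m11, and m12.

m2 = s OR r = L OR L = L
m3 = p XOR t = H XOR H = L
m4 = t OR m2 = H OR L = H
m5 = s XNOR m4 = L XNOR H = L
m6 = m4 OR m5 = H OR L = H
m7 = NOT m5 = NOT L = H
m8 = m7 XOR m2 = H XOR L = H
m9 = m8 XOR t = H XOR H = L
m10 = m8 XOR t = H XOR H = L
m11 = m10 XOR m6 = L XOR H = H
m12 = m2 AND m3 = L AND L = L

m7 = H; m9 = L; m11 = H; m12 = L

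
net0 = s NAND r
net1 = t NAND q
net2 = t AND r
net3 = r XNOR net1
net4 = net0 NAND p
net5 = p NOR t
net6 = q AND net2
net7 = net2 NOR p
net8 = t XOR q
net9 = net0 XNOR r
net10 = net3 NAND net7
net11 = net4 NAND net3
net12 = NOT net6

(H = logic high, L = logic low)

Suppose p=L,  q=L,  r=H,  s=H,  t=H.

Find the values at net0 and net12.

net0 = s NAND r = H NAND H = L
net2 = t AND r = H AND H = H
net6 = q AND net2 = L AND H = L
net12 = NOT net6 = NOT L = H

net0 = L, net12 = H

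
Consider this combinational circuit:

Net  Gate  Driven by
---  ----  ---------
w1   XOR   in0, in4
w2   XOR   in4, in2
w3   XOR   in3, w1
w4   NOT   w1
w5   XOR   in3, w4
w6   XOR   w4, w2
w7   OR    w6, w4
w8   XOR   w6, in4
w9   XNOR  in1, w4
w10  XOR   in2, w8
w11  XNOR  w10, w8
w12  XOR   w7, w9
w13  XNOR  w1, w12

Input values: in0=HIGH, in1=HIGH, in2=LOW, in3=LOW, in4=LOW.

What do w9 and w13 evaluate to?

w9 = LOW, w13 = LOW

w1 = in0 XOR in4 = HIGH XOR LOW = HIGH
w2 = in4 XOR in2 = LOW XOR LOW = LOW
w4 = NOT w1 = NOT HIGH = LOW
w6 = w4 XOR w2 = LOW XOR LOW = LOW
w7 = w6 OR w4 = LOW OR LOW = LOW
w9 = in1 XNOR w4 = HIGH XNOR LOW = LOW
w12 = w7 XOR w9 = LOW XOR LOW = LOW
w13 = w1 XNOR w12 = HIGH XNOR LOW = LOW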